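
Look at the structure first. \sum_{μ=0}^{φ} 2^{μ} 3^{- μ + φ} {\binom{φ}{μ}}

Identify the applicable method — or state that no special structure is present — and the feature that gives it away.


Method: the binomial theorem — terms weighting {\binom{φ}{μ}} against matched powers of 2 and 3 reassemble into (2 + 3)^φ by the binomial theorem.


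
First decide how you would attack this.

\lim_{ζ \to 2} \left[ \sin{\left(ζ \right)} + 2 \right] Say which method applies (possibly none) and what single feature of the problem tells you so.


Technique: no special technique — no denominator vanishes and nothing blows up at 2: direct substitution is the whole computation.


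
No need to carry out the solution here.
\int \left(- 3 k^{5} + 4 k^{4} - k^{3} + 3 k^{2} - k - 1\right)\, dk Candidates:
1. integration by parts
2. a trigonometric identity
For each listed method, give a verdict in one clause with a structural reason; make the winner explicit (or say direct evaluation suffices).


Method: no special technique — every term is a constant multiple of a power of k; term-wise power-rule integration needs no preliminary transformation.
- integration by parts — parts would only shuffle a directly integrable integrand.
- a trigonometric identity: with no trigonometric functions present, identity rewriting has no target.


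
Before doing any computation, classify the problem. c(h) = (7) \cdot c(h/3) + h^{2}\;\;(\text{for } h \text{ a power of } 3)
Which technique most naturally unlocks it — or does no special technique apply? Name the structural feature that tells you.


Technique: the master substitution — the argument shrinks by the factor 3, so measure the index on a logarithmic scale and the recursion becomes a shift.


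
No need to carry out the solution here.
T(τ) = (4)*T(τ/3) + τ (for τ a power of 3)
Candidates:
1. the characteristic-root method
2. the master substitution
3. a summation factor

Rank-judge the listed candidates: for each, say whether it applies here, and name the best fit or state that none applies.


Technique: the master substitution — the index is divided (τ/3), not shifted — substitute τ = 3^m to straighten it into a shift recurrence.
- the characteristic-root method — a divided-index call is not the fixed-shift linear shape that characteristic roots solve.
- the master substitution: applies; the problem has the shape this method handles.
- a summation factor: the recursion divides its index rather than shifting it — there is no previous-term chain for a summation factor to telescope.


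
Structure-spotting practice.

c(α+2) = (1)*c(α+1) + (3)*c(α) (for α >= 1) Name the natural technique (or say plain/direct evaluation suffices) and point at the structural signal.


Diagnosis: the characteristic-root method — this is the constant-coefficient homogeneous case — the whole solution in α reduces to a polynomial's roots.


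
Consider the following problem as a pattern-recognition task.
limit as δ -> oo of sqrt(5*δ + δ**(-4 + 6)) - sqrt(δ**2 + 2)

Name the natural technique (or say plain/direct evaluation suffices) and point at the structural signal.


Method: conjugate multiplication — the ∞ − ∞ radical form is the exact trigger for the conjugate maneuver.


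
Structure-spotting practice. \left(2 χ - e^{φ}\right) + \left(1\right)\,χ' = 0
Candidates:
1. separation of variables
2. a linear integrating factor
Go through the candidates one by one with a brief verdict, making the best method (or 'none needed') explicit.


Technique: a linear integrating factor — first power of χ, nonzero forcing: the integrating-factor recipe applies verbatim with p = 2.
- separation of variables: the two dependences do not factor apart.
- a linear integrating factor: yes, a natural case for it.


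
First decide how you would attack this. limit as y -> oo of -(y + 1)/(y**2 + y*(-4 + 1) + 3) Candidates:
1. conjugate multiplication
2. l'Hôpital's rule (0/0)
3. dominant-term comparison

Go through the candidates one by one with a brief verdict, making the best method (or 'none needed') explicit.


Method: dominant-term comparison — divide through by the highest power of y; every lower-order term dies and the dominant terms decide the limit.
- conjugate multiplication — no divergent radical difference is present for a conjugate pair to cancel.
- l'Hôpital's rule (0/0) — no 0/0 form appears: written as one quotient, top and bottom both grow without bound, and the ratio is decided by their leading terms.
- dominant-term comparison — applicable, and directly so.


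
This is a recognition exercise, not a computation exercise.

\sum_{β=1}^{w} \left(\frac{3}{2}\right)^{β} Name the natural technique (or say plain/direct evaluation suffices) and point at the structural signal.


Diagnosis: the geometric series formula — term-over-term division gives \frac{3}{2} every time — index-free ratio, geometric sum formula applies.


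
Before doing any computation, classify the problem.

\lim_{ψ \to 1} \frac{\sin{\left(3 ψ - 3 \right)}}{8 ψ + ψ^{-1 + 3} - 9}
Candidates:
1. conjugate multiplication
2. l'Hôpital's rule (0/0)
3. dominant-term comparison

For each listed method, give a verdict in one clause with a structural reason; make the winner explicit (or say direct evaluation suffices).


Best approach: l'Hôpital's rule (0/0) — numerator and denominator both vanish at 1 — a genuine 0/0 form, which is exactly when l'Hôpital applies. Expanding numerator and denominator to first order gives the same value — the rule automates exactly that.
- conjugate multiplication — there are no radicals in tension whose conjugate would simplify matters.
- l'Hôpital's rule (0/0) — applicable, and directly so.
- dominant-term comparison: this limit is not decided by comparing leading-term growth at infinity.


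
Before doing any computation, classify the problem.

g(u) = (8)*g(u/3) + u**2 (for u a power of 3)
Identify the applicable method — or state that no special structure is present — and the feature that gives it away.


Method: the master substitution — divide-the-index recursion (u/3 inside the call) straightens out once the index is rewritten as 3^m.


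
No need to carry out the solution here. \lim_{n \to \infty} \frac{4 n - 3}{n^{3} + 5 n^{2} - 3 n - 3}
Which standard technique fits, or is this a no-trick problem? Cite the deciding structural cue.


Technique: dominant-term comparison — as n grows, only the highest-degree terms matter — compare leading terms and read the limit off. Viewed as a single quotient this is an ∞/∞ form — an at-infinity application of l'Hôpital's rule would also resolve it; comparing leading growth reads the answer without differentiating.


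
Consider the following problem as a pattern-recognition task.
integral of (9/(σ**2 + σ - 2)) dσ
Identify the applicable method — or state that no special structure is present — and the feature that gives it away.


Method: partial fractions — a proper rational integrand whose denominator splits into simpler factors — decompose into partial fractions first.


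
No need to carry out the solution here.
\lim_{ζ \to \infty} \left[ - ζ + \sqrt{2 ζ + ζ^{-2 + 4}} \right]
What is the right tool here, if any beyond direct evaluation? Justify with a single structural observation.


Best approach: conjugate multiplication — both pieces blow up but their difference is finite; the conjugate trick rationalizes \sqrt{2 ζ + ζ^{-2 + 4}} - ζ.


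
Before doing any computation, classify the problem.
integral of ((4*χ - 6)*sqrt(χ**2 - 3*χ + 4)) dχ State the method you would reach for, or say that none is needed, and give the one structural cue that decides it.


Verdict: u-substitution — everything non-trivial happens through the inner expression χ**2 - 3*χ + 4, and its derivative accounts for the remaining factor up to a constant, so set u = χ**2 - 3*χ + 4.


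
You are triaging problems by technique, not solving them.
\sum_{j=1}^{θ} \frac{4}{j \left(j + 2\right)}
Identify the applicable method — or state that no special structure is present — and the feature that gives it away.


Method: telescoping — \frac{4}{j \left(j + 2\right)} decomposes into shift-paired simple fractions; the series telescopes to finitely many boundary pieces.


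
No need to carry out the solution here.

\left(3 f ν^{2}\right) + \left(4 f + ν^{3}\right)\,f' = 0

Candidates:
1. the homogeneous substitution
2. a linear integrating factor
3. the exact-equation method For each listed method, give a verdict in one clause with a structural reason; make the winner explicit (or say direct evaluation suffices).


Technique: the exact-equation method — because the two cross partials coincide, the form is conservative as written — recover its potential in (ν, f).
- the homogeneous substitution — the slope changes under joint rescaling, failing the degree-zero test.
- a linear integrating factor — the unknown enters nonlinearly (through a power, a denominator, or a transcendental function), which the linear integrating-factor recipe cannot absorb as-is — any repair would come from a preliminary substitution, not the factor.
- the exact-equation method: a fit — the right tool for this form.


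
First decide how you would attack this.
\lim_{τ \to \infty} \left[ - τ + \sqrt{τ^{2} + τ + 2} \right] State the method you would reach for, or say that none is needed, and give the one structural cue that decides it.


Technique: conjugate multiplication — an infinity-minus-infinity difference with a surviving radical — multiply by the conjugate to cancel the divergence.


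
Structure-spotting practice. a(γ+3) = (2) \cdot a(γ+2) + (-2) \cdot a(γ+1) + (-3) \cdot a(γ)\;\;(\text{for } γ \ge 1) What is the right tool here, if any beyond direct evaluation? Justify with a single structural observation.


Method: the characteristic-root method — every coefficient is a fixed number and the forcing is zero — substitute r^γ and read off the root equation.


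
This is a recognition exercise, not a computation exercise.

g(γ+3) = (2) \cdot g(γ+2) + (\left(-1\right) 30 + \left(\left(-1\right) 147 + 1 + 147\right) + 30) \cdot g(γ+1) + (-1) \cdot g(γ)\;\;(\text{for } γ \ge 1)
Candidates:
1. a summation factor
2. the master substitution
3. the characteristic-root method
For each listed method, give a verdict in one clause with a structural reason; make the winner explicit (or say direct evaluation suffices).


Diagnosis: the characteristic-root method — fixed numeric weights on consecutive terms and no forcing term added: the root method in its home territory.
- a summation factor: the recurrence reaches back more than one step, outside the first-order family a summation factor normalizes.
- the master substitution: the recursion shifts the index rather than dividing it.
- the characteristic-root method: yes, a natural case for it.


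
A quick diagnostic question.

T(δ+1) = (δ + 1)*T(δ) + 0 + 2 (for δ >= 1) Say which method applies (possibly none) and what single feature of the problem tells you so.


Technique: a summation factor — an index-dependent multiplier δ + 1 rules out characteristic roots; a summation factor converts it to a pure difference.


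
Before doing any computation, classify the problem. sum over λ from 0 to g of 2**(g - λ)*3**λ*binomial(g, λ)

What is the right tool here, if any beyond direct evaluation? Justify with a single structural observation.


Verdict: the binomial theorem — binomial(g, λ) weighting matched powers of 3 and 2 is the expanded form of (3 + 2)^g — fold it back up.


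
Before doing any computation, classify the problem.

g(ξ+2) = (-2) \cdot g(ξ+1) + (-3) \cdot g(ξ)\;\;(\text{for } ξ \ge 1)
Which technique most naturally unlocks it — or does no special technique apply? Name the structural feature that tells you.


Diagnosis: the characteristic-root method — every coefficient is a fixed number and the forcing is zero — substitute r^ξ and read off the root equation.


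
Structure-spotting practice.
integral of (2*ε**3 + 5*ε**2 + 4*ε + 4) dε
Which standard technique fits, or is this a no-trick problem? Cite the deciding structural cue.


Verdict: no special technique — a term-by-term power-rule job in ε; no substitution or rearrangement earns its keep here.


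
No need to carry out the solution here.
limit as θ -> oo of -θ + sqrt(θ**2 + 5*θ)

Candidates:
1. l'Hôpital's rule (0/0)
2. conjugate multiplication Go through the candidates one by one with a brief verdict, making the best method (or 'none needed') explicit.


Technique: conjugate multiplication — both pieces blow up but their difference is finite; the conjugate trick rationalizes sqrt(θ**2 + 5*θ) - θ.
- l'Hôpital's rule (0/0) — the expression is a difference driving to ∞ − ∞, not a 0/0 quotient — there is no ratio for the rule to differentiate.
- conjugate multiplication: a fit — the right tool for this form.


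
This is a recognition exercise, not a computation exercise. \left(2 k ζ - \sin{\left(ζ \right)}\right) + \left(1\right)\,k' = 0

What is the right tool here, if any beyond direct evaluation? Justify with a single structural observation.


Method: a linear integrating factor — the unknown enters only to the first power against a nonzero forcing term — the integrating-factor template applies directly.


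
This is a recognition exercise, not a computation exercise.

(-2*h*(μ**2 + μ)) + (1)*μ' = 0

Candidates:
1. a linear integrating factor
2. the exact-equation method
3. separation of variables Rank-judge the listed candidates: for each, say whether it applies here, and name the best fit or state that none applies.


Method: separation of variables — one side of the product carries the independent variable, the other the unknown — the textbook separation shape. Rearranged, this also fits the Bernoulli template directly; separation reads the product structure as given.
- a linear integrating factor — a nonlinear term in the unknown puts this outside the integrating-factor template.
- the exact-equation method: the mixed partial derivatives differ, so the left side is not a total differential.
- separation of variables: applies; the problem has the shape this method handles.


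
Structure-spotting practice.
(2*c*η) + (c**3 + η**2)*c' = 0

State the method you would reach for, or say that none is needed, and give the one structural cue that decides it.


Method: the exact-equation method — 2*c*η and c**3 + η**2 pass the exactness check on the nose, so no integrating factor in η or c is needed at all.


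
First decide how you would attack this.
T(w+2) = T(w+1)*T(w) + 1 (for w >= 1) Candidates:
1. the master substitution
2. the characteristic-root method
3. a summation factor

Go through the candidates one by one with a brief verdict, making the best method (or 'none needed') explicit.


Diagnosis: no special technique — the update rule curves (it is not linear in the unknown sequence), so no superposition-based closed form attaches — iterate or study it directly.
- the master substitution: there is no divide-the-index recursive argument.
- the characteristic-root method — the recursion is nonlinear in the sequence values, so no linear-modes ansatz applies.
- a summation factor: no summation factor applies — the rule is not linear in the sequence values.


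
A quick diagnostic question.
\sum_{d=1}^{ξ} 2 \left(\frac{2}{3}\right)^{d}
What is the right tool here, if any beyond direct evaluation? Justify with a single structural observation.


Verdict: the geometric series formula — each summand is the previous one scaled by \frac{2}{3}; that constant multiplier is itself the geometric structure.


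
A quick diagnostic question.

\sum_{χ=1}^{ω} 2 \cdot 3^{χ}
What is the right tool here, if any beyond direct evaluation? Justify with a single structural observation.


Diagnosis: the geometric series formula — each term is 3 times the previous one, so the geometric-series formula applies directly.


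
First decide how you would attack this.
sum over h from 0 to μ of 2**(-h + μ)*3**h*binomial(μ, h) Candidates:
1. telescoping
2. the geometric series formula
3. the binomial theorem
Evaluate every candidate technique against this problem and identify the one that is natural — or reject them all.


Best approach: the binomial theorem — the binomial coefficients weight matched powers of 3 and 2, which is exactly the expansion of a binomial power.
- telescoping — writing out consecutive terms as given produces no pairwise cancellation.
- the geometric series formula — the term-to-term ratio changes with the index, so the geometric formula cannot close it.
- the binomial theorem — yes — fits the structure here.


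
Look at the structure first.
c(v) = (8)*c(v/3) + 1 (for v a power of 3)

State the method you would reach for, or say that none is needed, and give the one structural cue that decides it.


Method: the master substitution — the argument v/3 divides the index by 3; the standard v = 3^m substitution converts it to a constant-shift recurrence.


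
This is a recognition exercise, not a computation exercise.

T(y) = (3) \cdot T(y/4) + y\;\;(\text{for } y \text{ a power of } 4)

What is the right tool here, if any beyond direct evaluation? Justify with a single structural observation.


Method: the master substitution — treat m = log base 4 of y as the new clock: one recursion step advances m by one while y scales by 4.


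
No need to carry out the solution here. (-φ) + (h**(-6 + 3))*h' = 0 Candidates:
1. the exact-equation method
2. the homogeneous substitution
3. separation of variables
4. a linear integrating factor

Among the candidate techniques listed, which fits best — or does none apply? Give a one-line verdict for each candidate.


Technique: separation of variables — all dependence on the two variables factors apart, the defining separable shape.
- the exact-equation method — the cross-partial test holds only vacuously — each coefficient lives in its own variable, so the exactness machinery reads no structure the split form does not already show.
- the homogeneous substitution: the slope is not a function of the ratio of the variables alone.
- separation of variables — yes, a natural case for it.
- a linear integrating factor: a nonlinear term in the unknown puts this outside the integrating-factor template.


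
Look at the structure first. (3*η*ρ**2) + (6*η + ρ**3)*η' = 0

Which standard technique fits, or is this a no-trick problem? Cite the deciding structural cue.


Technique: the exact-equation method — because the two cross partials coincide, the form is conservative as written — recover its potential in (ρ, η).


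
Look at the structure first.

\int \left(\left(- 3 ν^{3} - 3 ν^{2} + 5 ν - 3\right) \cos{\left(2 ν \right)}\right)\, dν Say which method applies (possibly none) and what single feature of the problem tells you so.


Method: integration by parts — a polynomial factor - 3 ν^{3} - 3 ν^{2} + 5 ν - 3 multiplies \cos{\left(2 ν \right)}; differentiating - 3 ν^{3} - 3 ν^{2} + 5 ν - 3 lowers its degree while \cos{\left(2 ν \right)} integrates cleanly, so parts wins.


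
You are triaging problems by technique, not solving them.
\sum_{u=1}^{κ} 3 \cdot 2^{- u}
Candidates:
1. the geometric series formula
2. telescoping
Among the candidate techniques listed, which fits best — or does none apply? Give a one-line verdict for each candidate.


Method: the geometric series formula — consecutive terms stand in a fixed index-free ratio — the geometric sum formula closes it.
- the geometric series formula: a fit — the right tool for this form.
- telescoping: as presented, consecutive terms share no shifted copy to cancel against — no rewrite is on display to change that.


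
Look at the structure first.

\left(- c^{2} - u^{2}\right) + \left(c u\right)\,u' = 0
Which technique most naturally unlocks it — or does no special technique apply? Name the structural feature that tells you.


Verdict: the homogeneous substitution — the slope is degree-zero homogeneous: the ratio substitution v = u/c collapses it. A Bernoulli substitution is a fair alternative on this equation directly; the homogeneous reading takes it as given.


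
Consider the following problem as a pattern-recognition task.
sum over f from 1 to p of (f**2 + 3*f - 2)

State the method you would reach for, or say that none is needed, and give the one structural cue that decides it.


Best approach: no special technique — this is bookkeeping, not technique: standard formulas for sums of constant-multiple powers of f apply termwise.


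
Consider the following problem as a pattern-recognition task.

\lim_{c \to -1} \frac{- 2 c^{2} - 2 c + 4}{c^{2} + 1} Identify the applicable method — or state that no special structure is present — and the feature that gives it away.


Diagnosis: no special technique — the expression is continuous at the evaluation point — substitute directly; no indeterminate form appears.


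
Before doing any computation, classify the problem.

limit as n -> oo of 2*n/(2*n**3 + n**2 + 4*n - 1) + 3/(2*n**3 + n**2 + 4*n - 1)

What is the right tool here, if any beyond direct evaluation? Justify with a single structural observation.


Diagnosis: dominant-term comparison — divide by the highest power of n present: lower-order terms vanish and the dominant ratio remains. As a single quotient, the ∞/∞ shape would yield to repeated differentiation as well — the growth comparison gets there in one look.


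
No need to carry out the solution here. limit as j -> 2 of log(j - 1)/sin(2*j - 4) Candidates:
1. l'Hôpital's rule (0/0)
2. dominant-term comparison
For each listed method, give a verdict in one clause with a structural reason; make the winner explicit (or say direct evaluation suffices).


Method: l'Hôpital's rule (0/0) — substituting 2 gives 0 over 0; differentiate top and bottom once and re-evaluate. Expanding numerator and denominator to first order gives the same value — the rule automates exactly that.
- l'Hôpital's rule (0/0) — applicable, and directly so.
- dominant-term comparison: no ranking of term growth rates resolves the limit here.


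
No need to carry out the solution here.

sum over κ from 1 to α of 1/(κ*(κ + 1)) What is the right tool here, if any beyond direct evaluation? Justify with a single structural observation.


Verdict: telescoping — 1/(κ*(κ + 1)) decomposes into shift-paired simple fractions; the series telescopes to finitely many boundary pieces.


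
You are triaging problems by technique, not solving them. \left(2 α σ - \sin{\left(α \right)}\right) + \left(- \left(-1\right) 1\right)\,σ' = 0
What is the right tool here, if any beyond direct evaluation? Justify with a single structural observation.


Method: a linear integrating factor — arrange it as σ' + 2 α·σ = (the forcing term) and the integrating factor does the rest.


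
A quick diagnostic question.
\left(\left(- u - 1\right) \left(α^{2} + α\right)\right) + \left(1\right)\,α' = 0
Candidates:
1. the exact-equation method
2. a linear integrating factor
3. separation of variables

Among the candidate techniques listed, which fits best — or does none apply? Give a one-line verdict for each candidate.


Method: separation of variables — solved for the derivative, the right side splits multiplicatively into a function of each variable alone — divide and integrate each side. This doubles as a Bernoulli equation in the unknown as written; dividing and integrating works on it directly.
- the exact-equation method: exactness fails on the nose — the mixed partials do not match.
- a linear integrating factor — a nonlinear term in the unknown puts this outside the integrating-factor template.
- separation of variables — yes, a natural case for it.


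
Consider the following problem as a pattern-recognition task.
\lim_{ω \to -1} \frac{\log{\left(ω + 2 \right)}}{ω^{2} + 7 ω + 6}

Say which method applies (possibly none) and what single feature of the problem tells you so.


Best approach: l'Hôpital's rule (0/0) — the 0/0 form at -1 is the signature situation for l'Hôpital's rule. Expanding numerator and denominator to first order gives the same value — the rule automates exactly that.


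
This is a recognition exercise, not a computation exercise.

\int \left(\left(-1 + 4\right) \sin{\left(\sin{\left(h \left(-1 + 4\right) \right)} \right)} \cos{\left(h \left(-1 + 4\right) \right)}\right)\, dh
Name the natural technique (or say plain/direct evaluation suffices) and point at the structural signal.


Method: u-substitution — everything non-trivial happens through the inner expression \sin{\left(h \left(-1 + 4\right) \right)}, and its derivative accounts for the remaining factor up to a constant, so set u = \sin{\left(h \left(-1 + 4\right) \right)}.


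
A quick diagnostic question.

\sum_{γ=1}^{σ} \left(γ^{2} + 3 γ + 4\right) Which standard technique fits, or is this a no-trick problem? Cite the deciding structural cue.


Technique: no special technique — no cancellation, no constant ratio, no binomial weights — just polynomial terms summed directly.


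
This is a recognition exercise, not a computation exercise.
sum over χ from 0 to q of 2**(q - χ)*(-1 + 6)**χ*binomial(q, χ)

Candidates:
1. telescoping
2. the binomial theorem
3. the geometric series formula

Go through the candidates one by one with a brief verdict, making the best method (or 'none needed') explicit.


Verdict: the binomial theorem — binomial(q, χ) weighting matched powers of (-1 + 6) and 2 is the expanded form of ((-1 + 6) + 2)^q — fold it back up.
- telescoping: in the displayed form, no term reappears at a neighboring index to cancel against.
- the binomial theorem: yes — fits the structure here.
- the geometric series formula: the term-to-term ratio changes with the index, so the geometric formula cannot close it.


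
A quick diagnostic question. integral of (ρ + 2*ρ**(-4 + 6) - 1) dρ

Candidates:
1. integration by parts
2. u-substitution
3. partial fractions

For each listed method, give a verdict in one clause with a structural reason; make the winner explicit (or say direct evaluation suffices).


Diagnosis: no special technique — the integrand is a sum of constant multiples of powers of ρ — integrate term by term.
- integration by parts: splitting off a factor buys nothing — the integrand integrates directly without parts.
- u-substitution: any workable substitution here is cosmetic — the integrand is already in directly integrable form.
- partial fractions: there is no rational-function structure to decompose.


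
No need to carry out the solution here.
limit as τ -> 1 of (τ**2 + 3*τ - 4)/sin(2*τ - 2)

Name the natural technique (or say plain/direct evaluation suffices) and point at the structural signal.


Best approach: l'Hôpital's rule (0/0) — substituting 1 gives 0 over 0; differentiate top and bottom once and re-evaluate. The standard small-argument limits would also carry it; the rule is the systematic route.


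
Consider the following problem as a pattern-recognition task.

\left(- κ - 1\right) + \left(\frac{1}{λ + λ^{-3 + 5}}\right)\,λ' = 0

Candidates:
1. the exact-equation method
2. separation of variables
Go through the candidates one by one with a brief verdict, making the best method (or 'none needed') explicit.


Verdict: separation of variables — all dependence on the two variables factors apart, the defining separable shape. Rearranged, this also fits the Bernoulli template directly; separation reads the product structure as given.
- the exact-equation method — with no real cross-dependence between the variables, the exact-equation machinery is a detour rather than the natural reading.
- separation of variables: yes, a natural case for it.


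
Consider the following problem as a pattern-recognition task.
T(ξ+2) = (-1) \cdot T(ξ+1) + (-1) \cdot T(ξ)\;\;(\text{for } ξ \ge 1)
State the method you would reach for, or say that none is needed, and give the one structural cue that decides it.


Diagnosis: the characteristic-root method — shift-invariance with fixed coefficients calls for exponential trials; the characteristic polynomial finds every r^ξ.


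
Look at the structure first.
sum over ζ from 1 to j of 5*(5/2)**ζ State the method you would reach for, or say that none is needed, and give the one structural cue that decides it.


Diagnosis: the geometric series formula — the ratio of consecutive terms is the constant 5/2, independent of the index — a geometric sum.


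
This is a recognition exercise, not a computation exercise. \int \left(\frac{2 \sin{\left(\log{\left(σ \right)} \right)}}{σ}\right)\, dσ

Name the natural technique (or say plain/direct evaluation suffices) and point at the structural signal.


Verdict: u-substitution — collected, the integrand has one factor that is, up to a constant, the derivative of an inner expression the rest depends on — substitute for that inner expression.


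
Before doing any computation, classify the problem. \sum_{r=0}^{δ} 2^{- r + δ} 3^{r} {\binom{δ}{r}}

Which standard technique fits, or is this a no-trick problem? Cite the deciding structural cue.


Best approach: the binomial theorem — the summand is term r of a binomial expansion in 3 and 2; the whole sum is a single power.


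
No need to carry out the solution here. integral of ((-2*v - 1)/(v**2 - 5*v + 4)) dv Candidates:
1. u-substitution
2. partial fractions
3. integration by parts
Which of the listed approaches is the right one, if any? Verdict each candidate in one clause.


Diagnosis: partial fractions — a proper rational integrand whose denominator splits into simpler factors — decompose into partial fractions first.
- u-substitution: no subexpression of the integrand pairs with its own derivative as a factor — individual terms may offer their own substitutions, but any change of variable covering the whole integral would have to be constructed from outside the expression.
- partial fractions — applies; the problem has the shape this method handles.
- integration by parts: the nonconstant-polynomial-times-standard-kernel pattern (an exp, sine, cosine, or logarithm partner) is absent.


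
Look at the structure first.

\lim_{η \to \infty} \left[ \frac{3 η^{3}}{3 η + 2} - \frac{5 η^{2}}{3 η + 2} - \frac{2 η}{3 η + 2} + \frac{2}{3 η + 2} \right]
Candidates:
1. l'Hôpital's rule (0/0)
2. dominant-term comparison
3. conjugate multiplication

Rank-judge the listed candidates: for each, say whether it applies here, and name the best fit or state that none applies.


Method: dominant-term comparison — divide through by the highest power of η; every lower-order term dies and the dominant terms decide the limit.
- l'Hôpital's rule (0/0): viewed as a single quotient this runs to ∞/∞, not the 0/0 clash this candidate addresses; an at-infinity variant of the rule would resolve it, but comparing leading growth reads the answer without differentiating.
- dominant-term comparison: applicable, and directly so.
- conjugate multiplication — rationalization has no target — no divergent radical difference appears.


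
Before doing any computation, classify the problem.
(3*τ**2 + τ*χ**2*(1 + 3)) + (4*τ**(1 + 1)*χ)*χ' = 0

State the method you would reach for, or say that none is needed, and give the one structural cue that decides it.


Method: the exact-equation method — because the two cross partials coincide, the form is conservative as written — recover its potential in (τ, χ).


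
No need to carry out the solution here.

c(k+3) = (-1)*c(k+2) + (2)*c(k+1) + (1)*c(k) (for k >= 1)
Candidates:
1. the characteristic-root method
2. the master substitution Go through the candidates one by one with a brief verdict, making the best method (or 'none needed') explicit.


Diagnosis: the characteristic-root method — no index-dependence in the weights and nothing inhomogeneous: classic characteristic-equation setup.
- the characteristic-root method: yes, a natural case for it.
- the master substitution — the recursive argument is a shift of the index, not a fixed fraction of it.


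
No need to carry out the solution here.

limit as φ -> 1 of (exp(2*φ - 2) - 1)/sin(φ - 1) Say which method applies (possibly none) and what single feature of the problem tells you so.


Best approach: l'Hôpital's rule (0/0) — plug in 1: top and bottom both hit zero, so differentiate each and retry. A local series expansion at the point resolves it as well; the rule is the packaged version of that step.


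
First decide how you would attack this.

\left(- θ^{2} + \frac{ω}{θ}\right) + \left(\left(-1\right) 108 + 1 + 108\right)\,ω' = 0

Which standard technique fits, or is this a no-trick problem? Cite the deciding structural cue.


Method: a linear integrating factor — the unknown enters only to the first power against a nonzero forcing term — the integrating-factor template applies directly.


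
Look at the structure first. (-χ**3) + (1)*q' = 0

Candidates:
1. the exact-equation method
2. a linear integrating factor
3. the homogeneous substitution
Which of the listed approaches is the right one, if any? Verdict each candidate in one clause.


Technique: no special technique — solved for the derivative, no q appears — this is antidifferentiation in χ wearing ODE clothing.
- the exact-equation method — with the unknown absent from both coefficients, the cross-partial test holds emptily — nothing for the exact method to work on.
- a linear integrating factor: with the unknown absent the integrating factor is a formality; direct integration is the working structure.
- the homogeneous substitution: the ratio of the variables does not determine the slope.


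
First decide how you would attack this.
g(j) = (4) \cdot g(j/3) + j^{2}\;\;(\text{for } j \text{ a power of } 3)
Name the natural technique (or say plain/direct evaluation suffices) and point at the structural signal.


Best approach: the master substitution — treat m = log base 3 of j as the new clock: one recursion step advances m by one while j scales by 3.


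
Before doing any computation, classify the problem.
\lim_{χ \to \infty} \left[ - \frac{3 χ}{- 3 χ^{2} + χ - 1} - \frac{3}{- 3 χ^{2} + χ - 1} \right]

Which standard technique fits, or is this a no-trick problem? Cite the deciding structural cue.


Method: dominant-term comparison — at large χ only the top-degree terms survive; compare the leading terms and the limit falls out. Viewed as a single quotient this is an ∞/∞ form — an at-infinity application of l'Hôpital's rule would also resolve it; comparing leading growth reads the answer without differentiating.


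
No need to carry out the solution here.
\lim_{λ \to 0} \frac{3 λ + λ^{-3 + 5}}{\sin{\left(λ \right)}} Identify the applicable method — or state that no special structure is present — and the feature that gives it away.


Technique: l'Hôpital's rule (0/0) — plug in 0: top and bottom both hit zero, so differentiate each and retry. A local series expansion at the point resolves it as well; the rule is the packaged version of that step.


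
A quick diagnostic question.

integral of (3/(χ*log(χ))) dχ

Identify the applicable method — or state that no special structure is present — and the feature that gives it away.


Best approach: u-substitution — collected, the integrand has one factor that is, up to a constant, the derivative of an inner expression the rest depends on — substitute for that inner expression.


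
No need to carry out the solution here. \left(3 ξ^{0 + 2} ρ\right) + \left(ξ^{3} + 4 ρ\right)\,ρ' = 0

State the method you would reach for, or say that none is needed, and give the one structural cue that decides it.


Verdict: the exact-equation method — this form is already the differential of something: the matching mixed partials of 3 ξ^{0 + 2} ρ and ξ^{3} + 4 ρ prove it.


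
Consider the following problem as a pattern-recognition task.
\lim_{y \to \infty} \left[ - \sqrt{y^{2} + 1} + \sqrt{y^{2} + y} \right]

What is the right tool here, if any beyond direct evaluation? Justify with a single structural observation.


Technique: conjugate multiplication — infinity minus infinity with a radical in play — multiply by the conjugate so the divergences of \sqrt{y^{2} + y} and \sqrt{y^{2} + 1} annihilate.


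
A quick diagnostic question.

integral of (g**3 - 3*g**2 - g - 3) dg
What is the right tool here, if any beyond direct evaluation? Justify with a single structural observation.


Verdict: no special technique — a term-by-term power-rule job in g; no substitution or rearrangement earns its keep here.


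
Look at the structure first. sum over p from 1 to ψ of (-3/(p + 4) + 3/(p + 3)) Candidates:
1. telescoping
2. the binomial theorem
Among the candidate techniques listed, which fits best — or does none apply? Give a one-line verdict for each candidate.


Method: telescoping — the piece each term subtracts is 3/(p + 3) advanced by one index, and it reappears with a plus sign leading the following term — the sum collapses to its boundary terms.
- telescoping: applies; the problem has the shape this method handles.
- the binomial theorem — no binomial coefficients pair up with complementary powers here.


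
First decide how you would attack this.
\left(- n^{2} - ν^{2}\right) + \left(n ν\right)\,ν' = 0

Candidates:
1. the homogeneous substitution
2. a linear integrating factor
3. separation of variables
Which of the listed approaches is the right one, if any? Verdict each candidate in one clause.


Diagnosis: the homogeneous substitution — the slope's numerator and denominator share total degree; set v = ν/n and the equation drops to separable form. A Bernoulli rewrite works here as the equation stands — the homogeneous substitution is the more immediate reading.
- the homogeneous substitution: yes — fits the structure here.
- a linear integrating factor: a nonlinear term in the unknown puts this outside the integrating-factor template.
- separation of variables — no division isolates the independent variable from the unknown.


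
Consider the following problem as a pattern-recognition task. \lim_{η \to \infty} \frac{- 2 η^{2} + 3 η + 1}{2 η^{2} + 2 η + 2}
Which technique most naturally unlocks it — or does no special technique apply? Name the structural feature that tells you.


Technique: dominant-term comparison — growth-rate triage: the leading powers of η decide the limit, everything else is noise. Differentiating the expression as a single quotient would eventually settle it as well; matching dominant growth settles it immediately.


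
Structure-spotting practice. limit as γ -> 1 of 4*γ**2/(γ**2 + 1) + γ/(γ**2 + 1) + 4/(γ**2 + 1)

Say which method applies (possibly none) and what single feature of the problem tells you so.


Verdict: no special technique — the expression is continuous at the evaluation point — substitute directly; no indeterminate form appears.


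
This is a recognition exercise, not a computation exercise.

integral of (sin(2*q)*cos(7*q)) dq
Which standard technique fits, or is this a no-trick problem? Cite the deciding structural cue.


Best approach: a trigonometric identity — two different frequencies multiply in sin(2*q)*cos(7*q); the product-to-sum formula separates them.


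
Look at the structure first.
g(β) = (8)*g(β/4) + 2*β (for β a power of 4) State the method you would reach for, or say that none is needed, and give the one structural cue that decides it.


Verdict: the master substitution — the recursive call is at index β/4 rather than a shift, a divide-and-conquer shape — substituting β = 4^m linearizes it.
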